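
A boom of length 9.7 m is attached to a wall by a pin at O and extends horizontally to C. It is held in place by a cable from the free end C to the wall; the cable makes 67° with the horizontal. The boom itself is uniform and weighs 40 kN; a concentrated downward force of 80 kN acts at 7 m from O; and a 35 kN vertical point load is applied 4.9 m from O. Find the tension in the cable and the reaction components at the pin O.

ΣM about O: T·sin67°·9.7 − 40·4.85 − 80·7 − 35·4.9 = 0 → T = 925.5/(9.7·0.920505) = 103.652 ≈ 103.7 kN.
ΣF_x = 0: O_x − T·cos67° = 0 → O_x = 103.652 × 0.390731 = 40.50 kN.
ΣF_y = 0: O_y + T·sin67° − 40 − 80 − 35 = 0 → O_y = 155 − 103.652 × 0.920505 = 59.59 kN.

T = 103.7 kN, O_x = 40.50 kN, O_y = 59.59 kN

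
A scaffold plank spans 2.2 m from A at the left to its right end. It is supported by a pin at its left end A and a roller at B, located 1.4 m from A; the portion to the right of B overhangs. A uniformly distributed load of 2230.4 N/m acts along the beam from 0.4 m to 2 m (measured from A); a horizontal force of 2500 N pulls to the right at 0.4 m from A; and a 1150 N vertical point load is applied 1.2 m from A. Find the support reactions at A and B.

A_x = -2500 N, A_y = 674.1 N, B_y = 4045 N

Resultant of the distributed load: 2230.4 × 1.6 = 3568.64 N at 1.2 m from A.
ΣM about A: B_y·1.4 − (2230.4·1.6)·1.2 − 1150·1.2 = 0 → B_y = 5662.368/1.4 = 4044.55 ≈ 4045 N.
ΣF_y = 0: A_y + 4044.55 − 2230.4·1.6 − 1150 = 0 → A_y = 674.1 N.
ΣF_x = 0: A_x + 2500 = 0 → A_x = -2500 N.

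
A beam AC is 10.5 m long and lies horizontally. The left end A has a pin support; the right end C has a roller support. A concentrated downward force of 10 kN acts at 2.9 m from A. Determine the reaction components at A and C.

A_x = 0, A_y = 7.238 kN, C_y = 2.762 kN

Taking moments about A: C_y·10.5 − 10·2.9 = 0 → C_y = 29/10.5 = 2.7619 ≈ 2.762 kN.
ΣF_y = 0: A_y + 2.7619 − 10 = 0 → A_y = 7.238 kN.
ΣF_x = 0: no horizontal applied forces, so A_x = 0.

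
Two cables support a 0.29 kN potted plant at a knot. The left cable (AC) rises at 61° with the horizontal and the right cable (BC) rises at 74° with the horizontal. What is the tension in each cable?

ΣF_x = 0: −T_AC·cos61° + T_BC·cos74° = 0 → T_BC = 1.75887·T_AC.
ΣF_y = 0: T_AC·sin61° + T_BC·sin74° = 0.29.
Substitute: T_AC·(0.87462 + 1.75887·0.961262) = 0.29 → T_AC = 0.113045 ≈ 0.1130 kN.
Then T_BC = 1.75887 × 0.113045 = 0.1988 kN.

T_AC = 0.1130 kN, T_BC = 0.1988 kN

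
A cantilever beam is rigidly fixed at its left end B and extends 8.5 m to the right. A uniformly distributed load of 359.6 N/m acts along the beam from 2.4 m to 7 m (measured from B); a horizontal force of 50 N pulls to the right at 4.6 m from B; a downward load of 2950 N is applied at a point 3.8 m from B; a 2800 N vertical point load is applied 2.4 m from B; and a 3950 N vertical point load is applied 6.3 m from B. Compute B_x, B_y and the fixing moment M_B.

B_x = -50.00 N, B_y = 11350 N, M_B = 50590 N·m

Resultant of the distributed load: 359.6 × 4.6 = 1654.16 N at 4.7 m from B.
ΣF_x = 0: B_x + 50 = 0 → B_x = -50.00 N.
ΣF_y = 0: B_y − 359.6·4.6 − 2950 − 2800 − 3950 = 0 → B_y = 11350 N.
ΣM about B: M_B − (359.6·4.6)·4.7 − 2950·3.8 − 2800·2.4 − 3950·6.3 = 0 → M_B = 50590 N·m.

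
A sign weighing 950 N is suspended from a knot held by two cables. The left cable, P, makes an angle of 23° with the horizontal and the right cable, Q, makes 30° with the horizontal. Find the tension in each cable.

T_P = 1030 N, T_Q = 1095 N

ΣF_x = 0: −T_P·cos23° + T_Q·cos30° = 0 → T_Q = 1.06291·T_P.
ΣF_y = 0: T_P·sin23° + T_Q·sin30° = 950.
Substitute: T_P·(0.390731 + 1.06291·0.5) = 950 → T_P = 1030.16 ≈ 1030 N.
Then T_Q = 1.06291 × 1030.16 = 1095 N.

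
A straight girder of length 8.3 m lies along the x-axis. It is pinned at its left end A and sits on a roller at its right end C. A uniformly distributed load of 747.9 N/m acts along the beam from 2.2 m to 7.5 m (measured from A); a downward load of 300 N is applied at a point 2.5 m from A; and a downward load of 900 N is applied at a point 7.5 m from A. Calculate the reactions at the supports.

A_x = 0, A_y = 1944 N, C_y = 3220 N

Resultant of the distributed load: 747.9 × 5.3 = 3963.87 N at 4.85 m from A.
ΣM about A: C_y·8.3 − (747.9·5.3)·4.85 − 300·2.5 − 900·7.5 = 0 → C_y = 26724.7695/8.3 = 3219.85 ≈ 3220 N.
ΣF_y = 0: A_y + 3219.85 − 747.9·5.3 − 300 − 900 = 0 → A_y = 1944 N.
ΣF_x = 0: no horizontal applied forces, so A_x = 0.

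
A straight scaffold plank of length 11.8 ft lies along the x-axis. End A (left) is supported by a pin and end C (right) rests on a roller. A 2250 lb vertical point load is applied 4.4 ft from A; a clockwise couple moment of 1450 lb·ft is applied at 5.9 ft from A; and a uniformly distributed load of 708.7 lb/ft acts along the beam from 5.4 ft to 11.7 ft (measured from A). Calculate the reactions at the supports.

Resultant of the distributed load: 708.7 × 6.3 = 4464.81 lb at 8.55 ft from A.
ΣM about A: C_y·11.8 − 2250·4.4 − 1450 − (708.7·6.3)·8.55 = 0 → C_y = 49524.1255/11.8 = 4196.96 ≈ 4197 lb.
ΣF_y = 0: A_y + 4196.96 − 2250 − 708.7·6.3 = 0 → A_y = 2518 lb.
ΣF_x = 0: no horizontal applied forces, so A_x = 0.

A_x = 0, A_y = 2518 lb, C_y = 4197 lb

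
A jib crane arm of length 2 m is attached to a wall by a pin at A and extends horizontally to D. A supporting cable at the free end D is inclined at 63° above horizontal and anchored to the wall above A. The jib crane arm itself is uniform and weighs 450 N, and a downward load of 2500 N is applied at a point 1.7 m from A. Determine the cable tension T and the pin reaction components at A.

T = 2637 N, A_x = 1197 N, A_y = 600.0 N

ΣM about A: T·sin63°·2 − 450·1 − 2500·1.7 = 0 → T = 4700/(2·0.891007) = 2637.47 ≈ 2637 N.
ΣF_x = 0: A_x − T·cos63° = 0 → A_x = 2637.47 × 0.45399 = 1197 N.
ΣF_y = 0: A_y + T·sin63° − 450 − 2500 = 0 → A_y = 2950 − 2637.47 × 0.891007 = 600.0 N.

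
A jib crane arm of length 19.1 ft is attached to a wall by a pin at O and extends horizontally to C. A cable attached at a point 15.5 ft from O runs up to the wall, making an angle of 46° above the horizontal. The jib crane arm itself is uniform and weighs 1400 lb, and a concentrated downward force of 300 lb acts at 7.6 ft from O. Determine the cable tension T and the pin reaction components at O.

T = 1404 lb, O_x = 975.0 lb, O_y = 690.3 lb

ΣM about O: T·sin46°·15.5 − 1400·9.55 − 300·7.6 = 0 → T = 15650/(15.5·0.71934) = 1403.62 ≈ 1404 lb.
ΣF_x = 0: O_x − T·cos46° = 0 → O_x = 1403.62 × 0.694658 = 975.0 lb.
ΣF_y = 0: O_y + T·sin46° − 1400 − 300 = 0 → O_y = 1700 − 1403.62 × 0.71934 = 690.3 lb.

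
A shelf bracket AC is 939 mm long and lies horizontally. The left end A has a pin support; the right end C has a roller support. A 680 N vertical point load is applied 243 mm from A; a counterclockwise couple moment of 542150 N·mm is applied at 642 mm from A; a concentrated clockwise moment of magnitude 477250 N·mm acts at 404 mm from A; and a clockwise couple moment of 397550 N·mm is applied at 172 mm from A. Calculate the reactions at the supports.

Moments about A: C_y·939 − 680·243 + 542150 − 477250 − 397550 = 0 → C_y = 497890/939 = 530.234 ≈ 530.2 N.
ΣF_y = 0: A_y + 530.234 − 680 = 0 → A_y = 149.8 N.
ΣF_x = 0: no horizontal applied forces, so A_x = 0.

A_x = 0, A_y = 149.8 N, C_y = 530.2 N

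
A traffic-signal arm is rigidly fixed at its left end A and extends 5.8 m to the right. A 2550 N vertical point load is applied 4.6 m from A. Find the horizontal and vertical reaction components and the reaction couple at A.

ΣF_x = 0: A_x = 0.
ΣF_y = 0: A_y − 2550 = 0 → A_y = 2550 N.
ΣM about A: M_A − 2550·4.6 = 0 → M_A = 11730 N·m.

A_x = 0, A_y = 2550 N, M_A = 11730 N·m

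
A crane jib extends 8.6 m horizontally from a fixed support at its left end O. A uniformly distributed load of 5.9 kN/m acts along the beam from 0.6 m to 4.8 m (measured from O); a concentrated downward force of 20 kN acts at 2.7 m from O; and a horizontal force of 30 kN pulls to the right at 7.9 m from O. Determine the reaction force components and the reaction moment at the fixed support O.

Resultant of the distributed load: 5.9 × 4.2 = 24.78 kN at 2.7 m from O.
ΣF_x = 0: O_x + 30 = 0 → O_x = -30.00 kN.
ΣF_y = 0: O_y − 5.9·4.2 − 20 = 0 → O_y = 44.78 kN.
ΣM about O: M_O − (5.9·4.2)·2.7 − 20·2.7 = 0 → M_O = 120.9 kN·m.

O_x = -30.00 kN, O_y = 44.78 kN, M_O = 120.9 kN·m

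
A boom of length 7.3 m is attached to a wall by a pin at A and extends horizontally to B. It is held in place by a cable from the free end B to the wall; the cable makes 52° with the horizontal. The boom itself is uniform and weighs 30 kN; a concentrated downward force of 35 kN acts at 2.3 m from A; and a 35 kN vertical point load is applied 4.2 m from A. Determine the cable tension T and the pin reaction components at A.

ΣM about A: T·sin52°·7.3 − 30·3.65 − 35·2.3 − 35·4.2 = 0 → T = 337/(7.3·0.788011) = 58.5834 ≈ 58.58 kN.
ΣF_x = 0: A_x − T·cos52° = 0 → A_x = 58.5834 × 0.615661 = 36.07 kN.
ΣF_y = 0: A_y + T·sin52° − 30 − 35 − 35 = 0 → A_y = 100 − 58.5834 × 0.788011 = 53.84 kN.

T = 58.58 kN, A_x = 36.07 kN, A_y = 53.84 kN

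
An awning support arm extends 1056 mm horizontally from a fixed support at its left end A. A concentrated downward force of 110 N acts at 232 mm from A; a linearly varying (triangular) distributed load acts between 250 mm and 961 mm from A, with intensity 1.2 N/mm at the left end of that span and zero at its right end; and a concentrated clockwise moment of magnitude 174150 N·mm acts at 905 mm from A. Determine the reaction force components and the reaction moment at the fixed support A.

Resultant of the triangular load: ½ × 1.2 × 711 = 426.6 N, acting at 487 mm from A (one-third of the span from the peak).
ΣF_x = 0: A_x = 0.
ΣF_y = 0: A_y − 110 − ½·1.2·711 = 0 → A_y = 536.6 N.
ΣM about A: M_A − 110·232 − (½·1.2·711)·487 − 174150 = 0 → M_A = 407400 N·mm.

A_x = 0, A_y = 536.6 N, M_A = 407400 N·mm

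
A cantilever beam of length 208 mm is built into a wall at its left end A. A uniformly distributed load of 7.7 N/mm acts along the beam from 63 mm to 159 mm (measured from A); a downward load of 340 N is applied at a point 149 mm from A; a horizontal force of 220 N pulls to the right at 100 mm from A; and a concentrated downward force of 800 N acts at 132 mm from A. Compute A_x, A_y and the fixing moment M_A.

A_x = -220.0 N, A_y = 1879 N, M_A = 238300 N·mm

Resultant of the distributed load: 7.7 × 96 = 739.2 N at 111 mm from A.
ΣF_x = 0: A_x + 220 = 0 → A_x = -220.0 N.
ΣF_y = 0: A_y − 7.7·96 − 340 − 800 = 0 → A_y = 1879 N.
ΣM about A: M_A − (7.7·96)·111 − 340·149 − 800·132 = 0 → M_A = 238300 N·mm.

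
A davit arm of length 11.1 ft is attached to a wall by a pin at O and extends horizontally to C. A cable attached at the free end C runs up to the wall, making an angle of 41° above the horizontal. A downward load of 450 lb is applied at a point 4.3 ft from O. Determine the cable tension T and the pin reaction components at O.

T = 265.7 lb, O_x = 200.5 lb, O_y = 275.7 lb

ΣM about O: T·sin41°·11.1 − 450·4.3 = 0 → T = 1935/(11.1·0.656059) = 265.714 ≈ 265.7 lb.
ΣF_x = 0: O_x − T·cos41° = 0 → O_x = 265.714 × 0.75471 = 200.5 lb.
ΣF_y = 0: O_y + T·sin41° − 450 = 0 → O_y = 450 − 265.714 × 0.656059 = 275.7 lb.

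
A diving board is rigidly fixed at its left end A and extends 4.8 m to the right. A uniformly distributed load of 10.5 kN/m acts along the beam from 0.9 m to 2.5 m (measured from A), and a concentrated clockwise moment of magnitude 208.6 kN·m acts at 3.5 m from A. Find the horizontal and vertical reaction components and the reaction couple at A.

Resultant of the distributed load: 10.5 × 1.6 = 16.8 kN at 1.7 m from A.
ΣF_x = 0: A_x = 0.
ΣF_y = 0: A_y − 10.5·1.6 = 0 → A_y = 16.80 kN.
ΣM about A: M_A − (10.5·1.6)·1.7 − 208.6 = 0 → M_A = 237.2 kN·m.

A_x = 0, A_y = 16.80 kN, M_A = 237.2 kN·m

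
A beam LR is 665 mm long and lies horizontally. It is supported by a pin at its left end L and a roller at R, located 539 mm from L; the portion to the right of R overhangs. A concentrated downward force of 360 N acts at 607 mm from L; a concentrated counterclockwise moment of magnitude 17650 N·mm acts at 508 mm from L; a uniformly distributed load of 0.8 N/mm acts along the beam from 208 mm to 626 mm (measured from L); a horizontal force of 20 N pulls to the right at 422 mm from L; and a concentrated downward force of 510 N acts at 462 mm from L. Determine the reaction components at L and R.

Resultant of the distributed load: 0.8 × 418 = 334.4 N at 417 mm from L.
Taking moments about L: R_y·539 − 360·607 + 17650 − (0.8·418)·417 − 510·462 = 0 → R_y = 575934.8/539 = 1068.52 ≈ 1069 N.
ΣF_y = 0: L_y + 1068.52 − 360 − 0.8·418 − 510 = 0 → L_y = 135.9 N.
ΣF_x = 0: L_x + 20 = 0 → L_x = -20.00 N.

L_x = -20.00 N, L_y = 135.9 N, R_y = 1069 N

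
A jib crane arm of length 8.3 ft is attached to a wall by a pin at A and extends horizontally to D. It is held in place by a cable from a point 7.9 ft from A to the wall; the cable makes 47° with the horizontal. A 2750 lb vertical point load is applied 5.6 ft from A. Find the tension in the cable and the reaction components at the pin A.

ΣM about A: T·sin47°·7.9 − 2750·5.6 = 0 → T = 15400/(7.9·0.731354) = 2665.42 ≈ 2665 lb.
ΣF_x = 0: A_x − T·cos47° = 0 → A_x = 2665.42 × 0.681998 = 1818 lb.
ΣF_y = 0: A_y + T·sin47° − 2750 = 0 → A_y = 2750 − 2665.42 × 0.731354 = 800.6 lb.

T = 2665 lb, A_x = 1818 lb, A_y = 800.6 lb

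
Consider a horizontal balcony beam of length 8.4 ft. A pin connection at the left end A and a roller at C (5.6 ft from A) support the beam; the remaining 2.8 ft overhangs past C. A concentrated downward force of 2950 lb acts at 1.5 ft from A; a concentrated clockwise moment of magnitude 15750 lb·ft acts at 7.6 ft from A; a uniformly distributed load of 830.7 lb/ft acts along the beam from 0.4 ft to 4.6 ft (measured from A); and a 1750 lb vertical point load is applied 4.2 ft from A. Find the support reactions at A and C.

Resultant of the distributed load: 830.7 × 4.2 = 3488.94 lb at 2.5 ft from A.
ΣM about A: C_y·5.6 − 2950·1.5 − 15750 − (830.7·4.2)·2.5 − 1750·4.2 = 0 → C_y = 36247.35/5.6 = 6472.74 ≈ 6473 lb.
ΣF_y = 0: A_y + 6472.74 − 2950 − 830.7·4.2 − 1750 = 0 → A_y = 1716 lb.
ΣF_x = 0: no horizontal applied forces, so A_x = 0.

A_x = 0, A_y = 1716 lb, C_y = 6473 lb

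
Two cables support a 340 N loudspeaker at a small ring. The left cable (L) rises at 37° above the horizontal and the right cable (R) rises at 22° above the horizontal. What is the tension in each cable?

ΣF_x = 0: −T_L·cos37° + T_R·cos22° = 0 → T_R = 0.861356·T_L.
ΣF_y = 0: T_L·sin37° + T_R·sin22° = 340.
Substitute: T_L·(0.601815 + 0.861356·0.374607) = 340 → T_L = 367.772 ≈ 367.8 N.
Then T_R = 0.861356 × 367.772 = 316.8 N.

T_L = 367.8 N, T_R = 316.8 N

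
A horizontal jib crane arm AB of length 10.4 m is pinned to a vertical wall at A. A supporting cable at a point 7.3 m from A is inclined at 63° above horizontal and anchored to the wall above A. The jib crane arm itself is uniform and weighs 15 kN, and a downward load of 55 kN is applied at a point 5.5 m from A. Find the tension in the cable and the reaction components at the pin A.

ΣM about A: T·sin63°·7.3 − 15·5.2 − 55·5.5 = 0 → T = 380.5/(7.3·0.891007) = 58.4993 ≈ 58.50 kN.
ΣF_x = 0: A_x − T·cos63° = 0 → A_x = 58.4993 × 0.45399 = 26.56 kN.
ΣF_y = 0: A_y + T·sin63° − 15 − 55 = 0 → A_y = 70 − 58.4993 × 0.891007 = 17.88 kN.

T = 58.50 kN, A_x = 26.56 kN, A_y = 17.88 kN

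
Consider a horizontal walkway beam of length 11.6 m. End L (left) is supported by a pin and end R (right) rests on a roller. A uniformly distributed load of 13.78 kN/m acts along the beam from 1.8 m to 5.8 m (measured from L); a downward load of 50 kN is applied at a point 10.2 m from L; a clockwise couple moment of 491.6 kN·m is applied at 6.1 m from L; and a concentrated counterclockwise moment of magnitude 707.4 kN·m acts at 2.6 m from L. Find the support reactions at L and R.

Resultant of the distributed load: 13.78 × 4 = 55.12 kN at 3.8 m from L.
ΣM about L: R_y·11.6 − (13.78·4)·3.8 − 50·10.2 − 491.6 + 707.4 = 0 → R_y = 503.656/11.6 = 43.4186 ≈ 43.42 kN.
ΣF_y = 0: L_y + 43.4186 − 13.78·4 − 50 = 0 → L_y = 61.70 kN.
ΣF_x = 0: no horizontal applied forces, so L_x = 0.

L_x = 0, L_y = 61.70 kN, R_y = 43.42 kN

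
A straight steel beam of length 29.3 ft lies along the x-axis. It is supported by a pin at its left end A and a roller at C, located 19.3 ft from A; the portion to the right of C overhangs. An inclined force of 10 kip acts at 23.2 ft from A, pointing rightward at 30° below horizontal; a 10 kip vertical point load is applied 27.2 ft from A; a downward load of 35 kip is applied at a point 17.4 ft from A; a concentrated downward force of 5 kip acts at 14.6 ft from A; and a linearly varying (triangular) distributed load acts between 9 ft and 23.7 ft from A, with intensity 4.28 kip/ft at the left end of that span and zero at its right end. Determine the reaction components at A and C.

Resultant of the triangular load: ½ × 4.28 × 14.7 = 31.458 kip, acting at 13.9 ft from A (one-third of the span from the peak).
Taking moments about A: C_y·19.3 − 10·sin30°·23.2 − 10·27.2 − 35·17.4 − 5·14.6 − (½·4.28·14.7)·13.9 = 0 → C_y = 1507.2662/19.3 = 78.0967 ≈ 78.10 kip.
ΣF_y = 0: A_y + 78.0967 − 10·sin30° − 10 − 35 − 5 − ½·4.28·14.7 = 0 → A_y = 8.361 kip.
ΣF_x = 0: A_x + 10·cos30° = 0 → A_x = -8.660 kip.

A_x = -8.660 kip, A_y = 8.361 kip, C_y = 78.10 kip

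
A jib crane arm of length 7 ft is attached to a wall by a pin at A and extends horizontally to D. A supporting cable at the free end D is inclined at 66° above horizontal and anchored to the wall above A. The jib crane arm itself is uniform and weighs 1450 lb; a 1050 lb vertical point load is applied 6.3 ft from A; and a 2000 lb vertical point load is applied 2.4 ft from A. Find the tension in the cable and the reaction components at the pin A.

ΣM about A: T·sin66°·7 − 1450·3.5 − 1050·6.3 − 2000·2.4 = 0 → T = 16490/(7·0.913545) = 2578.65 ≈ 2579 lb.
ΣF_x = 0: A_x − T·cos66° = 0 → A_x = 2578.65 × 0.406737 = 1049 lb.
ΣF_y = 0: A_y + T·sin66° − 1450 − 1050 − 2000 = 0 → A_y = 4500 − 2578.65 × 0.913545 = 2144 lb.

T = 2579 lb, A_x = 1049 lb, A_y = 2144 lb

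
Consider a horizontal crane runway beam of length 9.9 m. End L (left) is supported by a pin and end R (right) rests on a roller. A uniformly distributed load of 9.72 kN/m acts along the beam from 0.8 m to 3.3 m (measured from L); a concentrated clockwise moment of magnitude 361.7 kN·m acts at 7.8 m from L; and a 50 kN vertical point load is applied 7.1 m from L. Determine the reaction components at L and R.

Resultant of the distributed load: 9.72 × 2.5 = 24.3 kN at 2.05 m from L.
Taking moments about L: R_y·9.9 − (9.72·2.5)·2.05 − 361.7 − 50·7.1 = 0 → R_y = 766.515/9.9 = 77.4258 ≈ 77.43 kN.
ΣF_y = 0: L_y + 77.4258 − 9.72·2.5 − 50 = 0 → L_y = -3.126 kN.
ΣF_x = 0: no horizontal applied forces, so L_x = 0.

L_x = 0, L_y = -3.126 kN, R_y = 77.43 kN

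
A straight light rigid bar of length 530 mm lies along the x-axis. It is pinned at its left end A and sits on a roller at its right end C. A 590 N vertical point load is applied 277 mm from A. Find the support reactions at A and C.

Moments about A: C_y·530 − 590·277 = 0 → C_y = 163430/530 = 308.358 ≈ 308.4 N.
ΣF_y = 0: A_y + 308.358 − 590 = 0 → A_y = 281.6 N.
ΣF_x = 0: no horizontal applied forces, so A_x = 0.

A_x = 0, A_y = 281.6 N, C_y = 308.4 N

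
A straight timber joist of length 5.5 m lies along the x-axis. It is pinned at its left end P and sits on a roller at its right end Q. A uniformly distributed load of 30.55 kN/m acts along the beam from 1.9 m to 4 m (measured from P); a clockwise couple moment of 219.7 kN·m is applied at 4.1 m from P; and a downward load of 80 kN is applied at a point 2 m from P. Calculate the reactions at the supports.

Resultant of the distributed load: 30.55 × 2.1 = 64.155 kN at 2.95 m from P.
ΣM about P: Q_y·5.5 − (30.55·2.1)·2.95 − 219.7 − 80·2 = 0 → Q_y = 568.95725/5.5 = 103.447 ≈ 103.4 kN.
ΣF_y = 0: P_y + 103.447 − 30.55·2.1 − 80 = 0 → P_y = 40.71 kN.
ΣF_x = 0: no horizontal applied forces, so P_x = 0.

P_x = 0, P_y = 40.71 kN, Q_y = 103.4 kN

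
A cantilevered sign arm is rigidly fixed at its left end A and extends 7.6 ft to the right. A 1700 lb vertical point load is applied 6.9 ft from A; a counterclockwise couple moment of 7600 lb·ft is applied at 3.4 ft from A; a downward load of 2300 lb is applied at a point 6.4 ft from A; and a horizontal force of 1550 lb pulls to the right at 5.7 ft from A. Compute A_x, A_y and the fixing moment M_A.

ΣF_x = 0: A_x + 1550 = 0 → A_x = -1550 lb.
ΣF_y = 0: A_y − 1700 − 2300 = 0 → A_y = 4000 lb.
ΣM about A: M_A − 1700·6.9 + 7600 − 2300·6.4 = 0 → M_A = 18850 lb·ft.

A_x = -1550 lb, A_y = 4000 lb, M_A = 18850 lb·ft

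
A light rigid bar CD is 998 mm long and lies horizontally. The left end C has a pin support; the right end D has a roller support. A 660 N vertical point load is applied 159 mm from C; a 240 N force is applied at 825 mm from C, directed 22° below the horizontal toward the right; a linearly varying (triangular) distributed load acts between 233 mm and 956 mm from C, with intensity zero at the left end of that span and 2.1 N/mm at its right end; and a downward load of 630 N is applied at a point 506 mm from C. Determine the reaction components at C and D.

Resultant of the triangular load: ½ × 2.1 × 723 = 759.15 N, acting at 715 mm from C (one-third of the span from the peak).
Taking moments about C: D_y·998 − 660·159 − 240·sin22°·825 − (½·2.1·723)·715 − 630·506 = 0 → D_y = 1040680/998 = 1042.77 ≈ 1043 N.
ΣF_y = 0: C_y + 1042.77 − 660 − 240·sin22° − ½·2.1·723 − 630 = 0 → C_y = 1096 N.
ΣF_x = 0: C_x + 240·cos22° = 0 → C_x = -222.5 N.

C_x = -222.5 N, C_y = 1096 N, D_y = 1043 N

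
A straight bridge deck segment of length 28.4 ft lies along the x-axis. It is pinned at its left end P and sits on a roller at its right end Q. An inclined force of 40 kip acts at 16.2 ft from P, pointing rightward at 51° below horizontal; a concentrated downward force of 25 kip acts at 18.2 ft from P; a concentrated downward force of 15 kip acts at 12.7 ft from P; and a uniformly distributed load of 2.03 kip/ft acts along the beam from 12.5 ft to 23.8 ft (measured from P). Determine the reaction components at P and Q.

P_x = -25.17 kip, P_y = 38.90 kip, Q_y = 55.12 kip

Resultant of the distributed load: 2.03 × 11.3 = 22.939 kip at 18.15 ft from P.
Taking moments about P: Q_y·28.4 − 40·sin51°·16.2 − 25·18.2 − 15·12.7 − (2.03·11.3)·18.15 = 0 → Q_y = 1565.43/28.4 = 55.1208 ≈ 55.12 kip.
ΣF_y = 0: P_y + 55.1208 − 40·sin51° − 25 − 15 − 2.03·11.3 = 0 → P_y = 38.90 kip.
ΣF_x = 0: P_x + 40·cos51° = 0 → P_x = -25.17 kip.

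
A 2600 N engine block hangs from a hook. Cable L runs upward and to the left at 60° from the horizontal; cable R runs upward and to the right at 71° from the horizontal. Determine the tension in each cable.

ΣF_x = 0: −T_L·cos60° + T_R·cos71° = 0 → T_R = 1.53578·T_L.
ΣF_y = 0: T_L·sin60° + T_R·sin71° = 2600.
Substitute: T_L·(0.866025 + 1.53578·0.945519) = 2600 → T_L = 1121.59 ≈ 1122 N.
Then T_R = 1.53578 × 1121.59 = 1723 N.

T_L = 1122 N, T_R = 1723 N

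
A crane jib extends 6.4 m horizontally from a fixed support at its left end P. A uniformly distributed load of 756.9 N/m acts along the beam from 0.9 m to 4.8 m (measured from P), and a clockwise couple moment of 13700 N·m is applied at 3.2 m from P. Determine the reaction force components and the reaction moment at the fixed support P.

Resultant of the distributed load: 756.9 × 3.9 = 2951.91 N at 2.85 m from P.
ΣF_x = 0: P_x = 0.
ΣF_y = 0: P_y − 756.9·3.9 = 0 → P_y = 2952 N.
ΣM about P: M_P − (756.9·3.9)·2.85 − 13700 = 0 → M_P = 22110 N·m.

P_x = 0, P_y = 2952 N, M_P = 22110 N·m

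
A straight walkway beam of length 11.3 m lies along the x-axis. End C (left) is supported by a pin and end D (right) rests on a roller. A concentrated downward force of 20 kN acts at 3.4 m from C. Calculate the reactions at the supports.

ΣM about C: D_y·11.3 − 20·3.4 = 0 → D_y = 68/11.3 = 6.0177 ≈ 6.018 kN.
ΣF_y = 0: C_y + 6.0177 − 20 = 0 → C_y = 13.98 kN.
ΣF_x = 0: no horizontal applied forces, so C_x = 0.

C_x = 0, C_y = 13.98 kN, D_y = 6.018 kN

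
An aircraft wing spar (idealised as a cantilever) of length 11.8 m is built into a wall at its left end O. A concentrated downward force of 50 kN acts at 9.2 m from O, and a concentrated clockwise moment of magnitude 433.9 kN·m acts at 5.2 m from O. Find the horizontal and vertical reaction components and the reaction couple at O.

ΣF_x = 0: O_x = 0.
ΣF_y = 0: O_y − 50 = 0 → O_y = 50.00 kN.
ΣM about O: M_O − 50·9.2 − 433.9 = 0 → M_O = 893.9 kN·m.

O_x = 0, O_y = 50.00 kN, M_O = 893.9 kN·m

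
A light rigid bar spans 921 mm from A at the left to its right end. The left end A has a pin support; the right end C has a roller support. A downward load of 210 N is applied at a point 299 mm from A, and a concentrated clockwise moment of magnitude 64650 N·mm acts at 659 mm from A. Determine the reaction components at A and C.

Taking moments about A: C_y·921 − 210·299 − 64650 = 0 → C_y = 127440/921 = 138.371 ≈ 138.4 N.
ΣF_y = 0: A_y + 138.371 − 210 = 0 → A_y = 71.63 N.
ΣF_x = 0: no horizontal applied forces, so A_x = 0.

A_x = 0, A_y = 71.63 N, C_y = 138.4 N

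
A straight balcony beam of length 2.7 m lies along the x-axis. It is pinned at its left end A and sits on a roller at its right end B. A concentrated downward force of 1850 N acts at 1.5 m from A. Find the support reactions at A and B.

A_x = 0, A_y = 822.2 N, B_y = 1028 N

Taking moments about A: B_y·2.7 − 1850·1.5 = 0 → B_y = 2775/2.7 = 1027.78 ≈ 1028 N.
ΣF_y = 0: A_y + 1027.78 − 1850 = 0 → A_y = 822.2 N.
ΣF_x = 0: no horizontal applied forces, so A_x = 0.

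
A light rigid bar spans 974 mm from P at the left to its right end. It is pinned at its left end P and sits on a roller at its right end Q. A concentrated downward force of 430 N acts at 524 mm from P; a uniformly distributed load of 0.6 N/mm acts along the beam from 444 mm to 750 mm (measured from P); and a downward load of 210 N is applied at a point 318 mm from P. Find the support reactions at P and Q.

Resultant of the distributed load: 0.6 × 306 = 183.6 N at 597 mm from P.
Taking moments about P: Q_y·974 − 430·524 − (0.6·306)·597 − 210·318 = 0 → Q_y = 401709.2/974 = 412.432 ≈ 412.4 N.
ΣF_y = 0: P_y + 412.432 − 430 − 0.6·306 − 210 = 0 → P_y = 411.2 N.
ΣF_x = 0: no horizontal applied forces, so P_x = 0.

P_x = 0, P_y = 411.2 N, Q_y = 412.4 N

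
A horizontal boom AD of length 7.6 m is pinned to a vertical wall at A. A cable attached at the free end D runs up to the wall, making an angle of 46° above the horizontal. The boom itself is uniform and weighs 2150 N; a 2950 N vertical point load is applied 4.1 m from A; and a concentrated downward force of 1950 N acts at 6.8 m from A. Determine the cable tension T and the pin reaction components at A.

T = 6132 N, A_x = 4260 N, A_y = 2639 N

ΣM about A: T·sin46°·7.6 − 2150·3.8 − 2950·4.1 − 1950·6.8 = 0 → T = 33525/(7.6·0.71934) = 6132.27 ≈ 6132 N.
ΣF_x = 0: A_x − T·cos46° = 0 → A_x = 6132.27 × 0.694658 = 4260 N.
ΣF_y = 0: A_y + T·sin46° − 2150 − 2950 − 1950 = 0 → A_y = 7050 − 6132.27 × 0.71934 = 2639 N.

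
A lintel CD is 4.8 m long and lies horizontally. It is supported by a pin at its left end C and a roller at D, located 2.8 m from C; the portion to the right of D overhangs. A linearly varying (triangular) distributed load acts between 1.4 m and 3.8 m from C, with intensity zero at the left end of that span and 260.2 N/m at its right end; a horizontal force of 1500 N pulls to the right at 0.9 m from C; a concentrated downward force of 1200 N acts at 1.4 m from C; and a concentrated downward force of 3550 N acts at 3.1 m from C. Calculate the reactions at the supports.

Resultant of the triangular load: ½ × 260.2 × 2.4 = 312.24 N, acting at 3 m from C (one-third of the span from the peak).
ΣM about C: D_y·2.8 − (½·260.2·2.4)·3 − 1200·1.4 − 3550·3.1 = 0 → D_y = 13621.72/2.8 = 4864.9 ≈ 4865 N.
ΣF_y = 0: C_y + 4864.9 − ½·260.2·2.4 − 1200 − 3550 = 0 → C_y = 197.3 N.
ΣF_x = 0: C_x + 1500 = 0 → C_x = -1500 N.

C_x = -1500 N, C_y = 197.3 N, D_y = 4865 N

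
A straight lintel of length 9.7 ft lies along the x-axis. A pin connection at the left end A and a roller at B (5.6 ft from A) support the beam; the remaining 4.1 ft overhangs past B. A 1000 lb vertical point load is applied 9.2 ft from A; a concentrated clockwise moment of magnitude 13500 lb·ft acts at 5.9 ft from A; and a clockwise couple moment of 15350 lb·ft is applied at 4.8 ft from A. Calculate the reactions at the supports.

Moments about A: B_y·5.6 − 1000·9.2 − 13500 − 15350 = 0 → B_y = 38050/5.6 = 6794.64 ≈ 6795 lb.
ΣF_y = 0: A_y + 6794.64 − 1000 = 0 → A_y = -5795 lb.
ΣF_x = 0: no horizontal applied forces, so A_x = 0.

A_x = 0, A_y = -5795 lb, B_y = 6795 lb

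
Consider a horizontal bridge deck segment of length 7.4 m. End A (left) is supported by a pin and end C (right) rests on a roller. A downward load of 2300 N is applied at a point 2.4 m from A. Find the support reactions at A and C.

Taking moments about A: C_y·7.4 − 2300·2.4 = 0 → C_y = 5520/7.4 = 745.946 ≈ 745.9 N.
ΣF_y = 0: A_y + 745.946 − 2300 = 0 → A_y = 1554 N.
ΣF_x = 0: no horizontal applied forces, so A_x = 0.

A_x = 0, A_y = 1554 N, C_y = 745.9 N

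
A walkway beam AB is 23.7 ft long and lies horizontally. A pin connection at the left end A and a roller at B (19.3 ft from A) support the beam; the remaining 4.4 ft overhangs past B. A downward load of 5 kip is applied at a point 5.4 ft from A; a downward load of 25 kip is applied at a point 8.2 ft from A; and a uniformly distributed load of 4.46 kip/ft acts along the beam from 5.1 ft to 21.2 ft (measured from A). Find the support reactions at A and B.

A_x = 0, A_y = 40.86 kip, B_y = 60.95 kip

Resultant of the distributed load: 4.46 × 16.1 = 71.806 kip at 13.15 ft from A.
Taking moments about A: B_y·19.3 − 5·5.4 − 25·8.2 − (4.46·16.1)·13.15 = 0 → B_y = 1176.2489/19.3 = 60.9455 ≈ 60.95 kip.
ΣF_y = 0: A_y + 60.9455 − 5 − 25 − 4.46·16.1 = 0 → A_y = 40.86 kip.
ΣF_x = 0: no horizontal applied forces, so A_x = 0.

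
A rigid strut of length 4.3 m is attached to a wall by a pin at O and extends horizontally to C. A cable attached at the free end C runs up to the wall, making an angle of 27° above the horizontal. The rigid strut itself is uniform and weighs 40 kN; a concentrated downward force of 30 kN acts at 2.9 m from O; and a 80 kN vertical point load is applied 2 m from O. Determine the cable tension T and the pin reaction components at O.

T = 170.6 kN, O_x = 152.0 kN, O_y = 72.56 kN

ΣM about O: T·sin27°·4.3 − 40·2.15 − 30·2.9 − 80·2 = 0 → T = 333/(4.3·0.45399) = 170.581 ≈ 170.6 kN.
ΣF_x = 0: O_x − T·cos27° = 0 → O_x = 170.581 × 0.891007 = 152.0 kN.
ΣF_y = 0: O_y + T·sin27° − 40 − 30 − 80 = 0 → O_y = 150 − 170.581 × 0.45399 = 72.56 kN.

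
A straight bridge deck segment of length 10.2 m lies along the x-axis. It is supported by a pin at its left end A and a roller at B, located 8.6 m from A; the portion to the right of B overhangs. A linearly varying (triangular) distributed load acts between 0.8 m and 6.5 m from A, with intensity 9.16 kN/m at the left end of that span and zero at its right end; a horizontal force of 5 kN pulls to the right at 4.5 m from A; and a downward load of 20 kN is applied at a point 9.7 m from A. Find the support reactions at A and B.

Resultant of the triangular load: ½ × 9.16 × 5.7 = 26.106 kN, acting at 2.7 m from A (one-third of the span from the peak).
Taking moments about A: B_y·8.6 − (½·9.16·5.7)·2.7 − 20·9.7 = 0 → B_y = 264.4862/8.6 = 30.7542 ≈ 30.75 kN.
ΣF_y = 0: A_y + 30.7542 − ½·9.16·5.7 − 20 = 0 → A_y = 15.35 kN.
ΣF_x = 0: A_x + 5 = 0 → A_x = -5.000 kN.

A_x = -5.000 kN, A_y = 15.35 kN, B_y = 30.75 kN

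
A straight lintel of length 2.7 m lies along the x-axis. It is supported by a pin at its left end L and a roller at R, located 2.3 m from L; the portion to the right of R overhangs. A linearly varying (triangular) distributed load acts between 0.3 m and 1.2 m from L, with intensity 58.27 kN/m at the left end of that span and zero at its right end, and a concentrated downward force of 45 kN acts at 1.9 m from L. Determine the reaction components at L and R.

L_x = 0, L_y = 27.21 kN, R_y = 44.01 kN

Resultant of the triangular load: ½ × 58.27 × 0.9 = 26.2215 kN, acting at 0.6 m from L (one-third of the span from the peak).
Taking moments about L: R_y·2.3 − (½·58.27·0.9)·0.6 − 45·1.9 = 0 → R_y = 101.2329/2.3 = 44.0143 ≈ 44.01 kN.
ΣF_y = 0: L_y + 44.0143 − ½·58.27·0.9 − 45 = 0 → L_y = 27.21 kN.
ΣF_x = 0: no horizontal applied forces, so L_x = 0.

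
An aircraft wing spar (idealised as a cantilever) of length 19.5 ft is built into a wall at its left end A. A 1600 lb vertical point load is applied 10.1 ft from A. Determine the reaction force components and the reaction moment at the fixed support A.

A_x = 0, A_y = 1600 lb, M_A = 16160 lb·ft

ΣF_x = 0: A_x = 0.
ΣF_y = 0: A_y − 1600 = 0 → A_y = 1600 lb.
ΣM about A: M_A − 1600·10.1 = 0 → M_A = 16160 lb·ft.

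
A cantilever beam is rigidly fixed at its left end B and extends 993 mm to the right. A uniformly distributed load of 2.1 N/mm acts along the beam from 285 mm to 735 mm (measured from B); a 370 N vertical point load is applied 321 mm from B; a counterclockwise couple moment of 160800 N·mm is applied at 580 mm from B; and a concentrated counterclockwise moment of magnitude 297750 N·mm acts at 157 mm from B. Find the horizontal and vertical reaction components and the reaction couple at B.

Resultant of the distributed load: 2.1 × 450 = 945 N at 510 mm from B.
ΣF_x = 0: B_x = 0.
ΣF_y = 0: B_y − 2.1·450 − 370 = 0 → B_y = 1315 N.
ΣM about B: M_B − (2.1·450)·510 − 370·321 + 160800 + 297750 = 0 → M_B = 142200 N·mm.

B_x = 0, B_y = 1315 N, M_B = 142200 N·mm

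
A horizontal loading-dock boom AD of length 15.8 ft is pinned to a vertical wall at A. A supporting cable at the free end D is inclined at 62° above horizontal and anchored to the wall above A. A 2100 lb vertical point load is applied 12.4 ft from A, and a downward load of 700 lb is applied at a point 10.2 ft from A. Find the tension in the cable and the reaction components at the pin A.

T = 2378 lb, A_x = 1117 lb, A_y = 700.0 lb

ΣM about A: T·sin62°·15.8 − 2100·12.4 − 700·10.2 = 0 → T = 33180/(15.8·0.882948) = 2378.4 ≈ 2378 lb.
ΣF_x = 0: A_x − T·cos62° = 0 → A_x = 2378.4 × 0.469472 = 1117 lb.
ΣF_y = 0: A_y + T·sin62° − 2100 − 700 = 0 → A_y = 2800 − 2378.4 × 0.882948 = 700.0 lb.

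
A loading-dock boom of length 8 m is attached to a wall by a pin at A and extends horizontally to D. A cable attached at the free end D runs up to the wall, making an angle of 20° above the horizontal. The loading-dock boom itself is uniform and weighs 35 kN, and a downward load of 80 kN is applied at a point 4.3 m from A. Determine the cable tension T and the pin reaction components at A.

ΣM about A: T·sin20°·8 − 35·4 − 80·4.3 = 0 → T = 484/(8·0.34202) = 176.89 ≈ 176.9 kN.
ΣF_x = 0: A_x − T·cos20° = 0 → A_x = 176.89 × 0.939693 = 166.2 kN.
ΣF_y = 0: A_y + T·sin20° − 35 − 80 = 0 → A_y = 115 − 176.89 × 0.34202 = 54.50 kN.

T = 176.9 kN, A_x = 166.2 kN, A_y = 54.50 kN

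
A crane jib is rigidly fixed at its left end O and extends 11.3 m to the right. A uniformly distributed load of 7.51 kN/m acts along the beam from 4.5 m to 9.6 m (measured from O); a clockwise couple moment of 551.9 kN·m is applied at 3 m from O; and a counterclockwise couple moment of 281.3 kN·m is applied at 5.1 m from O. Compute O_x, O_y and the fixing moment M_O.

Resultant of the distributed load: 7.51 × 5.1 = 38.301 kN at 7.05 m from O.
ΣF_x = 0: O_x = 0.
ΣF_y = 0: O_y − 7.51·5.1 = 0 → O_y = 38.30 kN.
ΣM about O: M_O − (7.51·5.1)·7.05 − 551.9 + 281.3 = 0 → M_O = 540.6 kN·m.

O_x = 0, O_y = 38.30 kN, M_O = 540.6 kN·m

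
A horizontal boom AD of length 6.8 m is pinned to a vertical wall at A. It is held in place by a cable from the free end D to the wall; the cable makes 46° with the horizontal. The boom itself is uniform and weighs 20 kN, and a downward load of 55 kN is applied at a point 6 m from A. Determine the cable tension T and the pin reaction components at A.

ΣM about A: T·sin46°·6.8 − 20·3.4 − 55·6 = 0 → T = 398/(6.8·0.71934) = 81.3654 ≈ 81.37 kN.
ΣF_x = 0: A_x − T·cos46° = 0 → A_x = 81.3654 × 0.694658 = 56.52 kN.
ΣF_y = 0: A_y + T·sin46° − 20 − 55 = 0 → A_y = 75 − 81.3654 × 0.71934 = 16.47 kN.

T = 81.37 kN, A_x = 56.52 kN, A_y = 16.47 kN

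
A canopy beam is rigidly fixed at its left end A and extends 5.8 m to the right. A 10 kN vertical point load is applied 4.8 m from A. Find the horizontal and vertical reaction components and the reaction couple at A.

A_x = 0, A_y = 10.00 kN, M_A = 48.00 kN·m

ΣF_x = 0: A_x = 0.
ΣF_y = 0: A_y − 10 = 0 → A_y = 10.00 kN.
ΣM about A: M_A − 10·4.8 = 0 → M_A = 48.00 kN·m.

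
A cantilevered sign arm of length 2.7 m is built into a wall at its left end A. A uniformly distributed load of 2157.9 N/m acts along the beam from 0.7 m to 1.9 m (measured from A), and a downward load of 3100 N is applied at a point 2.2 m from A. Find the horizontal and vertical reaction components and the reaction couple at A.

A_x = 0, A_y = 5689 N, M_A = 10190 N·m

Resultant of the distributed load: 2157.9 × 1.2 = 2589.48 N at 1.3 m from A.
ΣF_x = 0: A_x = 0.
ΣF_y = 0: A_y − 2157.9·1.2 − 3100 = 0 → A_y = 5689 N.
ΣM about A: M_A − (2157.9·1.2)·1.3 − 3100·2.2 = 0 → M_A = 10190 N·m.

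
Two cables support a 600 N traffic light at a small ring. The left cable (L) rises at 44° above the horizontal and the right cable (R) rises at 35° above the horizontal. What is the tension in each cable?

T_L = 500.7 N, T_R = 439.7 N

ΣF_x = 0: −T_L·cos44° + T_R·cos35° = 0 → T_R = 0.878152·T_L.
ΣF_y = 0: T_L·sin44° + T_R·sin35° = 600.
Substitute: T_L·(0.694658 + 0.878152·0.573576) = 600 → T_L = 500.691 ≈ 500.7 N.
Then T_R = 0.878152 × 500.691 = 439.7 N.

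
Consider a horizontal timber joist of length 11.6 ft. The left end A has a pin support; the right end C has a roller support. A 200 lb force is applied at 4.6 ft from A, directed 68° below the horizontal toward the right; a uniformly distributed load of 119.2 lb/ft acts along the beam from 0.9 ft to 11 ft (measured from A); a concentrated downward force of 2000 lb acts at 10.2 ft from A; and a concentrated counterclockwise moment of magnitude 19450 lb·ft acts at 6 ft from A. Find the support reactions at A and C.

A_x = -74.92 lb, A_y = 2616 lb, C_y = 773.0 lb

Resultant of the distributed load: 119.2 × 10.1 = 1203.92 lb at 5.95 ft from A.
Moments about A: C_y·11.6 − 200·sin68°·4.6 − (119.2·10.1)·5.95 − 2000·10.2 + 19450 = 0 → C_y = 8966.33/11.6 = 772.959 ≈ 773.0 lb.
ΣF_y = 0: A_y + 772.959 − 200·sin68° − 119.2·10.1 − 2000 = 0 → A_y = 2616 lb.
ΣF_x = 0: A_x + 200·cos68° = 0 → A_x = -74.92 lb.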